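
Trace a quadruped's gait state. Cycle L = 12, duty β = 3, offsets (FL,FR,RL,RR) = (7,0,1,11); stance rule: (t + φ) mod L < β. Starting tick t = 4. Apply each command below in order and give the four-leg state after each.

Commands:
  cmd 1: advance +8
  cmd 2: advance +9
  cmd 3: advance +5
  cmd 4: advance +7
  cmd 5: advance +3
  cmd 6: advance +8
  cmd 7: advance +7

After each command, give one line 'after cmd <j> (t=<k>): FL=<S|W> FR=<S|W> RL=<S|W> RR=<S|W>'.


after cmd 1 (t=12): FL=W FR=S RL=S RR=W
after cmd 2 (t=21): FL=W FR=W RL=W RR=W
after cmd 3 (t=26): FL=W FR=S RL=W RR=S
after cmd 4 (t=33): FL=W FR=W RL=W RR=W
after cmd 5 (t=36): FL=W FR=S RL=S RR=W
after cmd 6 (t=44): FL=W FR=W RL=W RR=W
after cmd 7 (t=51): FL=W FR=W RL=W RR=S

start t=4: FL=W FR=W RL=W RR=W
cmd 1: advance +8 → t=12, phase=(7,0,1,11) → FL=W FR=S RL=S RR=W
cmd 2: advance +9 → t=21, phase=(4,9,10,8) → FL=W FR=W RL=W RR=W
cmd 3: advance +5 → t=26, phase=(9,2,3,1) → FL=W FR=S RL=W RR=S
cmd 4: advance +7 → t=33, phase=(4,9,10,8) → FL=W FR=W RL=W RR=W
cmd 5: advance +3 → t=36, phase=(7,0,1,11) → FL=W FR=S RL=S RR=W
cmd 6: advance +8 → t=44, phase=(3,8,9,7) → FL=W FR=W RL=W RR=W
cmd 7: advance +7 → t=51, phase=(10,3,4,2) → FL=W FR=W RL=W RR=S


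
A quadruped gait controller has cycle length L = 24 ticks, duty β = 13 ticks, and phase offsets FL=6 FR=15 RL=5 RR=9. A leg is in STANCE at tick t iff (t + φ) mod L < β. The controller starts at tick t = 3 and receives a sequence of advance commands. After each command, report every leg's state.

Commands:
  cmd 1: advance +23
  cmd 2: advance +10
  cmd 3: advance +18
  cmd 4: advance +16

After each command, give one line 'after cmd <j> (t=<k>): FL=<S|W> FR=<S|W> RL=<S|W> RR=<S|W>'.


after cmd 1 (t=26): FL=S FR=W RL=S RR=S
after cmd 2 (t=36): FL=W FR=S RL=W RR=W
after cmd 3 (t=54): FL=S FR=W RL=S RR=W
after cmd 4 (t=70): FL=S FR=W RL=S RR=S

start t=3: FL=S FR=W RL=S RR=S
cmd 1: advance +23 → t=26, phase=(8,17,7,11) → FL=S FR=W RL=S RR=S
cmd 2: advance +10 → t=36, phase=(18,3,17,21) → FL=W FR=S RL=W RR=W
cmd 3: advance +18 → t=54, phase=(12,21,11,15) → FL=S FR=W RL=S RR=W
cmd 4: advance +16 → t=70, phase=(4,13,3,7) → FL=S FR=W RL=S RR=S


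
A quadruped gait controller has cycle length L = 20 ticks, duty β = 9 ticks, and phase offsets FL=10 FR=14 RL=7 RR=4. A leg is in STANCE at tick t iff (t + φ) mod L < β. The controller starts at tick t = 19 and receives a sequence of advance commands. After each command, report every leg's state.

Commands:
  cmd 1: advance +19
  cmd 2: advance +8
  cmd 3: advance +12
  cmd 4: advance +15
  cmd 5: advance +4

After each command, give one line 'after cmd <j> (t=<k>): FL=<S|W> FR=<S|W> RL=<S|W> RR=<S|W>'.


after cmd 1 (t=38): FL=S FR=W RL=S RR=S
after cmd 2 (t=46): FL=W FR=S RL=W RR=W
after cmd 3 (t=58): FL=S FR=W RL=S RR=S
after cmd 4 (t=73): FL=S FR=S RL=S RR=W
after cmd 5 (t=77): FL=S FR=W RL=S RR=S

start t=19: FL=W FR=W RL=S RR=S
cmd 1: advance +19 → t=38, phase=(8,12,5,2) → FL=S FR=W RL=S RR=S
cmd 2: advance +8 → t=46, phase=(16,0,13,10) → FL=W FR=S RL=W RR=W
cmd 3: advance +12 → t=58, phase=(8,12,5,2) → FL=S FR=W RL=S RR=S
cmd 4: advance +15 → t=73, phase=(3,7,0,17) → FL=S FR=S RL=S RR=W
cmd 5: advance +4 → t=77, phase=(7,11,4,1) → FL=S FR=W RL=S RR=S


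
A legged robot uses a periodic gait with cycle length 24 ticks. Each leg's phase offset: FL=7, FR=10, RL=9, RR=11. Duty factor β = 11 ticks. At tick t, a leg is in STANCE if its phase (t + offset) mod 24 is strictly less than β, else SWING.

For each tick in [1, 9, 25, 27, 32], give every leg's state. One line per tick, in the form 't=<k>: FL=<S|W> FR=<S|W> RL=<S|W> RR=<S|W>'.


t=1: FL=S FR=W RL=S RR=W
t=9: FL=W FR=W RL=W RR=W
t=25: FL=S FR=W RL=S RR=W
t=27: FL=S FR=W RL=W RR=W
t=32: FL=W FR=W RL=W RR=W

t=1: phase=(8,11,10,12) vs β=11 → FL=S FR=W RL=S RR=W
t=9: phase=(16,19,18,20) vs β=11 → FL=W FR=W RL=W RR=W
t=25: phase=(8,11,10,12) vs β=11 → FL=S FR=W RL=S RR=W
t=27: phase=(10,13,12,14) vs β=11 → FL=S FR=W RL=W RR=W
t=32: phase=(15,18,17,19) vs β=11 → FL=W FR=W RL=W RR=W


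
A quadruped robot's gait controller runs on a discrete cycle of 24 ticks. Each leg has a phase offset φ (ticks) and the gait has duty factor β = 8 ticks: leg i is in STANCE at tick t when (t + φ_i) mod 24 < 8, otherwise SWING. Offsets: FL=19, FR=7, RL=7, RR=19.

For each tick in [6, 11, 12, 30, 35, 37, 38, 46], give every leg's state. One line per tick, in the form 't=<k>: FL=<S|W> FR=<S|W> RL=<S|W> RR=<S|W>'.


t=6: phase=(1,13,13,1) vs β=8 → FL=S FR=W RL=W RR=S
t=11: phase=(6,18,18,6) vs β=8 → FL=S FR=W RL=W RR=S
t=12: phase=(7,19,19,7) vs β=8 → FL=S FR=W RL=W RR=S
t=30: phase=(1,13,13,1) vs β=8 → FL=S FR=W RL=W RR=S
t=35: phase=(6,18,18,6) vs β=8 → FL=S FR=W RL=W RR=S
t=37: phase=(8,20,20,8) vs β=8 → FL=W FR=W RL=W RR=W
t=38: phase=(9,21,21,9) vs β=8 → FL=W FR=W RL=W RR=W
t=46: phase=(17,5,5,17) vs β=8 → FL=W FR=S RL=S RR=W

t=6: FL=S FR=W RL=W RR=S
t=11: FL=S FR=W RL=W RR=S
t=12: FL=S FR=W RL=W RR=S
t=30: FL=S FR=W RL=W RR=S
t=35: FL=S FR=W RL=W RR=S
t=37: FL=W FR=W RL=W RR=W
t=38: FL=W FR=W RL=W RR=W
t=46: FL=W FR=S RL=S RR=W


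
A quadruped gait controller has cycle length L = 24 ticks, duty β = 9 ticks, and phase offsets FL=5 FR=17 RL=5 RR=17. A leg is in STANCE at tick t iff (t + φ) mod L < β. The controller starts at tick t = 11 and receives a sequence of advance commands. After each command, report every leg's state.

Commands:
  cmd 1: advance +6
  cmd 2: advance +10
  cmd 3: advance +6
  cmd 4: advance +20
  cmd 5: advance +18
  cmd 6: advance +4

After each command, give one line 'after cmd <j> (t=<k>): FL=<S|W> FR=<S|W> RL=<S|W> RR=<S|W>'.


start t=11: FL=W FR=S RL=W RR=S
cmd 1: advance +6 → t=17, phase=(22,10,22,10) → FL=W FR=W RL=W RR=W
cmd 2: advance +10 → t=27, phase=(8,20,8,20) → FL=S FR=W RL=S RR=W
cmd 3: advance +6 → t=33, phase=(14,2,14,2) → FL=W FR=S RL=W RR=S
cmd 4: advance +20 → t=53, phase=(10,22,10,22) → FL=W FR=W RL=W RR=W
cmd 5: advance +18 → t=71, phase=(4,16,4,16) → FL=S FR=W RL=S RR=W
cmd 6: advance +4 → t=75, phase=(8,20,8,20) → FL=S FR=W RL=S RR=W

after cmd 1 (t=17): FL=W FR=W RL=W RR=W
after cmd 2 (t=27): FL=S FR=W RL=S RR=W
after cmd 3 (t=33): FL=W FR=S RL=W RR=S
after cmd 4 (t=53): FL=W FR=W RL=W RR=W
after cmd 5 (t=71): FL=S FR=W RL=S RR=W
after cmd 6 (t=75): FL=S FR=W RL=S RR=W


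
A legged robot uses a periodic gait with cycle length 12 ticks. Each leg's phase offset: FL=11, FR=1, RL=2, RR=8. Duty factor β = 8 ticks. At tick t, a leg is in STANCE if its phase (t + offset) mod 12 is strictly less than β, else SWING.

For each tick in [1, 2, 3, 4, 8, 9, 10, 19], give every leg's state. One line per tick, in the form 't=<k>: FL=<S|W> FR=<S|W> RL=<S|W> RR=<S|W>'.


t=1: FL=S FR=S RL=S RR=W
t=2: FL=S FR=S RL=S RR=W
t=3: FL=S FR=S RL=S RR=W
t=4: FL=S FR=S RL=S RR=S
t=8: FL=S FR=W RL=W RR=S
t=9: FL=W FR=W RL=W RR=S
t=10: FL=W FR=W RL=S RR=S
t=19: FL=S FR=W RL=W RR=S

t=1: phase=(0,2,3,9) vs β=8 → FL=S FR=S RL=S RR=W
t=2: phase=(1,3,4,10) vs β=8 → FL=S FR=S RL=S RR=W
t=3: phase=(2,4,5,11) vs β=8 → FL=S FR=S RL=S RR=W
t=4: phase=(3,5,6,0) vs β=8 → FL=S FR=S RL=S RR=S
t=8: phase=(7,9,10,4) vs β=8 → FL=S FR=W RL=W RR=S
t=9: phase=(8,10,11,5) vs β=8 → FL=W FR=W RL=W RR=S
t=10: phase=(9,11,0,6) vs β=8 → FL=W FR=W RL=S RR=S
t=19: phase=(6,8,9,3) vs β=8 → FL=S FR=W RL=W RR=S


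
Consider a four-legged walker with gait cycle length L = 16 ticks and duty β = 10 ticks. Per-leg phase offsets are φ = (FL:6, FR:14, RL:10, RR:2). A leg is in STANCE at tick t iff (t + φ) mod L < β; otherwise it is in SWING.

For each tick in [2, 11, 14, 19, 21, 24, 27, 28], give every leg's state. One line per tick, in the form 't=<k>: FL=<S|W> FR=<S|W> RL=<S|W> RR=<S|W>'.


t=2: phase=(8,0,12,4) vs β=10 → FL=S FR=S RL=W RR=S
t=11: phase=(1,9,5,13) vs β=10 → FL=S FR=S RL=S RR=W
t=14: phase=(4,12,8,0) vs β=10 → FL=S FR=W RL=S RR=S
t=19: phase=(9,1,13,5) vs β=10 → FL=S FR=S RL=W RR=S
t=21: phase=(11,3,15,7) vs β=10 → FL=W FR=S RL=W RR=S
t=24: phase=(14,6,2,10) vs β=10 → FL=W FR=S RL=S RR=W
t=27: phase=(1,9,5,13) vs β=10 → FL=S FR=S RL=S RR=W
t=28: phase=(2,10,6,14) vs β=10 → FL=S FR=W RL=S RR=W

t=2: FL=S FR=S RL=W RR=S
t=11: FL=S FR=S RL=S RR=W
t=14: FL=S FR=W RL=S RR=S
t=19: FL=S FR=S RL=W RR=S
t=21: FL=W FR=S RL=W RR=S
t=24: FL=W FR=S RL=S RR=W
t=27: FL=S FR=S RL=S RR=W
t=28: FL=S FR=W RL=S RR=W


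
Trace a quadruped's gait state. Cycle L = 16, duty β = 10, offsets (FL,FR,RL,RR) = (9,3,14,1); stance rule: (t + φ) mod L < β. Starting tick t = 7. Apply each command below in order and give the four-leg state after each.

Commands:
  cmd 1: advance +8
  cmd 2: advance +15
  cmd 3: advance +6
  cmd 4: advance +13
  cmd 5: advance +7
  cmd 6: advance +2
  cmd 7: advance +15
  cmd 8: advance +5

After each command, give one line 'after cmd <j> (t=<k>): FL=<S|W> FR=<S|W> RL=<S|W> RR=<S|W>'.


after cmd 1 (t=15): FL=S FR=S RL=W RR=S
after cmd 2 (t=30): FL=S FR=S RL=W RR=W
after cmd 3 (t=36): FL=W FR=S RL=S RR=S
after cmd 4 (t=49): FL=W FR=S RL=W RR=S
after cmd 5 (t=56): FL=S FR=W RL=S RR=S
after cmd 6 (t=58): FL=S FR=W RL=S RR=W
after cmd 7 (t=73): FL=S FR=W RL=S RR=W
after cmd 8 (t=78): FL=S FR=S RL=W RR=W

start t=7: FL=S FR=W RL=S RR=S
cmd 1: advance +8 → t=15, phase=(8,2,13,0) → FL=S FR=S RL=W RR=S
cmd 2: advance +15 → t=30, phase=(7,1,12,15) → FL=S FR=S RL=W RR=W
cmd 3: advance +6 → t=36, phase=(13,7,2,5) → FL=W FR=S RL=S RR=S
cmd 4: advance +13 → t=49, phase=(10,4,15,2) → FL=W FR=S RL=W RR=S
cmd 5: advance +7 → t=56, phase=(1,11,6,9) → FL=S FR=W RL=S RR=S
cmd 6: advance +2 → t=58, phase=(3,13,8,11) → FL=S FR=W RL=S RR=W
cmd 7: advance +15 → t=73, phase=(2,12,7,10) → FL=S FR=W RL=S RR=W
cmd 8: advance +5 → t=78, phase=(7,1,12,15) → FL=S FR=S RL=W RR=W


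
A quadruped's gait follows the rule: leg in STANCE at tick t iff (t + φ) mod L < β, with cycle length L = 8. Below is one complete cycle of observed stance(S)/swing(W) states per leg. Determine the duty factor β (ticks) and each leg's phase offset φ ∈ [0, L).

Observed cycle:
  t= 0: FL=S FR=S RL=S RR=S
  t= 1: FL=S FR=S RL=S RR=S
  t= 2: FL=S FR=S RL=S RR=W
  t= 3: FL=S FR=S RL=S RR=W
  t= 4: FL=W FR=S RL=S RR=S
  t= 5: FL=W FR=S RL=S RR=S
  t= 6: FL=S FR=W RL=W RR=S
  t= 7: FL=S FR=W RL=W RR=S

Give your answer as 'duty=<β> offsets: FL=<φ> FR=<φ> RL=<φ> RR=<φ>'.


duty β = stance ticks per leg = 6
FL: stance ticks = 6; W→S at t=6 → φ=2
FR: stance ticks = 6; W→S at t=0 → φ=0
RL: stance ticks = 6; W→S at t=0 → φ=0
RR: stance ticks = 6; W→S at t=4 → φ=4

duty=6 offsets: FL=2 FR=0 RL=0 RR=4


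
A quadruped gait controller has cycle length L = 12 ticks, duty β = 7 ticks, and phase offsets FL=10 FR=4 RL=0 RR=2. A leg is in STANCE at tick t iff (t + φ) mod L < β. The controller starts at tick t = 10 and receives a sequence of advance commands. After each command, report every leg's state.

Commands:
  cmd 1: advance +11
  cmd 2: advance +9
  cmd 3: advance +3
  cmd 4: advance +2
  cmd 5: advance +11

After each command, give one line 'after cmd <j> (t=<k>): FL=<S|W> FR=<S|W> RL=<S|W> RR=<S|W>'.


start t=10: FL=W FR=S RL=W RR=S
cmd 1: advance +11 → t=21, phase=(7,1,9,11) → FL=W FR=S RL=W RR=W
cmd 2: advance +9 → t=30, phase=(4,10,6,8) → FL=S FR=W RL=S RR=W
cmd 3: advance +3 → t=33, phase=(7,1,9,11) → FL=W FR=S RL=W RR=W
cmd 4: advance +2 → t=35, phase=(9,3,11,1) → FL=W FR=S RL=W RR=S
cmd 5: advance +11 → t=46, phase=(8,2,10,0) → FL=W FR=S RL=W RR=S

after cmd 1 (t=21): FL=W FR=S RL=W RR=W
after cmd 2 (t=30): FL=S FR=W RL=S RR=W
after cmd 3 (t=33): FL=W FR=S RL=W RR=W
after cmd 4 (t=35): FL=W FR=S RL=W RR=S
after cmd 5 (t=46): FL=W FR=S RL=W RR=S


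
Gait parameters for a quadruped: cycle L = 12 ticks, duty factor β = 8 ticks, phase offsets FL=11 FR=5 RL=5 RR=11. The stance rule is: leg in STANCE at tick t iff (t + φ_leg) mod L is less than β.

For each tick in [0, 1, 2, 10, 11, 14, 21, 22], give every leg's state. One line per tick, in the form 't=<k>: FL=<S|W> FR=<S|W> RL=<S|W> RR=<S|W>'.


t=0: FL=W FR=S RL=S RR=W
t=1: FL=S FR=S RL=S RR=S
t=2: FL=S FR=S RL=S RR=S
t=10: FL=W FR=S RL=S RR=W
t=11: FL=W FR=S RL=S RR=W
t=14: FL=S FR=S RL=S RR=S
t=21: FL=W FR=S RL=S RR=W
t=22: FL=W FR=S RL=S RR=W

t=0: phase=(11,5,5,11) vs β=8 → FL=W FR=S RL=S RR=W
t=1: phase=(0,6,6,0) vs β=8 → FL=S FR=S RL=S RR=S
t=2: phase=(1,7,7,1) vs β=8 → FL=S FR=S RL=S RR=S
t=10: phase=(9,3,3,9) vs β=8 → FL=W FR=S RL=S RR=W
t=11: phase=(10,4,4,10) vs β=8 → FL=W FR=S RL=S RR=W
t=14: phase=(1,7,7,1) vs β=8 → FL=S FR=S RL=S RR=S
t=21: phase=(8,2,2,8) vs β=8 → FL=W FR=S RL=S RR=W
t=22: phase=(9,3,3,9) vs β=8 → FL=W FR=S RL=S RR=W


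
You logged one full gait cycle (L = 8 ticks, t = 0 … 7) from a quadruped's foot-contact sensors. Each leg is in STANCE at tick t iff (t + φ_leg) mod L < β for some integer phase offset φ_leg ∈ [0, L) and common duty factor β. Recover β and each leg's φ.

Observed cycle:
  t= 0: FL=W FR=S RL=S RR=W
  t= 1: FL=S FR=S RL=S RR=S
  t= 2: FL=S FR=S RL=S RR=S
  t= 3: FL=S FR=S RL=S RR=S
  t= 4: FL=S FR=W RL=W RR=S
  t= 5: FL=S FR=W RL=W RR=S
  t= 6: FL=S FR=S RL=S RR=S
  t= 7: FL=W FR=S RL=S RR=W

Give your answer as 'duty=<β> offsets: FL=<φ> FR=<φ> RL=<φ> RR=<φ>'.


duty=6 offsets: FL=7 FR=2 RL=2 RR=7

duty β = stance ticks per leg = 6
FL: stance ticks = 6; W→S at t=1 → φ=7
FR: stance ticks = 6; W→S at t=6 → φ=2
RL: stance ticks = 6; W→S at t=6 → φ=2
RR: stance ticks = 6; W→S at t=1 → φ=7


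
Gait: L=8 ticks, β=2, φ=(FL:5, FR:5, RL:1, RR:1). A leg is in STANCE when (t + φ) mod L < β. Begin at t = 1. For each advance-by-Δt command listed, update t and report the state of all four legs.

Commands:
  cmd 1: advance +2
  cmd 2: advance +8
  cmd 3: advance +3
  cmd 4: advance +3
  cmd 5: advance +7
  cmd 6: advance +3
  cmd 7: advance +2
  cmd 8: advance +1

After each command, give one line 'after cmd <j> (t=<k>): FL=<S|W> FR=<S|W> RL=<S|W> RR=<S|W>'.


start t=1: FL=W FR=W RL=W RR=W
cmd 1: advance +2 → t=3, phase=(0,0,4,4) → FL=S FR=S RL=W RR=W
cmd 2: advance +8 → t=11, phase=(0,0,4,4) → FL=S FR=S RL=W RR=W
cmd 3: advance +3 → t=14, phase=(3,3,7,7) → FL=W FR=W RL=W RR=W
cmd 4: advance +3 → t=17, phase=(6,6,2,2) → FL=W FR=W RL=W RR=W
cmd 5: advance +7 → t=24, phase=(5,5,1,1) → FL=W FR=W RL=S RR=S
cmd 6: advance +3 → t=27, phase=(0,0,4,4) → FL=S FR=S RL=W RR=W
cmd 7: advance +2 → t=29, phase=(2,2,6,6) → FL=W FR=W RL=W RR=W
cmd 8: advance +1 → t=30, phase=(3,3,7,7) → FL=W FR=W RL=W RR=W

after cmd 1 (t=3): FL=S FR=S RL=W RR=W
after cmd 2 (t=11): FL=S FR=S RL=W RR=W
after cmd 3 (t=14): FL=W FR=W RL=W RR=W
after cmd 4 (t=17): FL=W FR=W RL=W RR=W
after cmd 5 (t=24): FL=W FR=W RL=S RR=S
after cmd 6 (t=27): FL=S FR=S RL=W RR=W
after cmd 7 (t=29): FL=W FR=W RL=W RR=W
after cmd 8 (t=30): FL=W FR=W RL=W RR=W


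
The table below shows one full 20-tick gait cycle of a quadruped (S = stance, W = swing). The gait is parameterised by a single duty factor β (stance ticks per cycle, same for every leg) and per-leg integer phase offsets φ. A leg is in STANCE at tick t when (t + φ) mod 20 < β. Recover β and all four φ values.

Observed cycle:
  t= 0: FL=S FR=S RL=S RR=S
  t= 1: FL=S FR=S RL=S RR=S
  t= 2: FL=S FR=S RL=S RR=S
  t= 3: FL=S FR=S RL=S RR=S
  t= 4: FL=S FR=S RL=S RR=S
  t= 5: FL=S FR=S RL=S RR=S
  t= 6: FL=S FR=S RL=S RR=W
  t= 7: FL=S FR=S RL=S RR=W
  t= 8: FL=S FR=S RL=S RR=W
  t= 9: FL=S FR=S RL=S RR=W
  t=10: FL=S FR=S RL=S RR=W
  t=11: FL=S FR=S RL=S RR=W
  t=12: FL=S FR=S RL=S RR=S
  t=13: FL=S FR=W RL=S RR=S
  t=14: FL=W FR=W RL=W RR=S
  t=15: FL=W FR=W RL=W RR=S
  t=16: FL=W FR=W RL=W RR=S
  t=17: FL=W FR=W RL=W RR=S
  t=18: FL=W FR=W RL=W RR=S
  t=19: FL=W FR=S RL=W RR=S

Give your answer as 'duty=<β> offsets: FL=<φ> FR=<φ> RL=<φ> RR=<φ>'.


duty β = stance ticks per leg = 14
FL: stance ticks = 14; W→S at t=0 → φ=0
FR: stance ticks = 14; W→S at t=19 → φ=1
RL: stance ticks = 14; W→S at t=0 → φ=0
RR: stance ticks = 14; W→S at t=12 → φ=8

duty=14 offsets: FL=0 FR=1 RL=0 RR=8


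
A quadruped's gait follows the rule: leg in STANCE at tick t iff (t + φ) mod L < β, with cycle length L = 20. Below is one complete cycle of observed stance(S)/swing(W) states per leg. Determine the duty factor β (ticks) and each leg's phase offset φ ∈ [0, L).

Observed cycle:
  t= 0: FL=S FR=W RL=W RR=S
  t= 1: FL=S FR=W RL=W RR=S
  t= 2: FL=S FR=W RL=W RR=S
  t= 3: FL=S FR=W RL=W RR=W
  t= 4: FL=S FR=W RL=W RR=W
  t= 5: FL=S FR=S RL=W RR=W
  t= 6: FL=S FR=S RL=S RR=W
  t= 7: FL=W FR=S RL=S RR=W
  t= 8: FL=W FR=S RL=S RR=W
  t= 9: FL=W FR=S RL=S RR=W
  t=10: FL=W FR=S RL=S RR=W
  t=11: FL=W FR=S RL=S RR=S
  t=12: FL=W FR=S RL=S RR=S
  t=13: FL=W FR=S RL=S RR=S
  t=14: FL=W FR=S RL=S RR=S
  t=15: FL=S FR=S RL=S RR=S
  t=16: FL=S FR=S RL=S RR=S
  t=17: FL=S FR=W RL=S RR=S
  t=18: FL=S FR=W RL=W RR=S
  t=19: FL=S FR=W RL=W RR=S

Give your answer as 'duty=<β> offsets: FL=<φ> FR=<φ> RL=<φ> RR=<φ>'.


duty=12 offsets: FL=5 FR=15 RL=14 RR=9

duty β = stance ticks per leg = 12
FL: stance ticks = 12; W→S at t=15 → φ=5
FR: stance ticks = 12; W→S at t=5 → φ=15
RL: stance ticks = 12; W→S at t=6 → φ=14
RR: stance ticks = 12; W→S at t=11 → φ=9


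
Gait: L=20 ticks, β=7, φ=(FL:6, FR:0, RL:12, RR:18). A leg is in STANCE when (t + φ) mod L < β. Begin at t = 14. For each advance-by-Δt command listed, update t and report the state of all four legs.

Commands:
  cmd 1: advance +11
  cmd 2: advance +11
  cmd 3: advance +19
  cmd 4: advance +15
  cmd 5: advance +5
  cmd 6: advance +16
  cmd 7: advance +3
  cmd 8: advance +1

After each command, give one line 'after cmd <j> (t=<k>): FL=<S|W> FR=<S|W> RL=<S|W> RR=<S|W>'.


after cmd 1 (t=25): FL=W FR=S RL=W RR=S
after cmd 2 (t=36): FL=S FR=W RL=W RR=W
after cmd 3 (t=55): FL=S FR=W RL=W RR=W
after cmd 4 (t=70): FL=W FR=W RL=S RR=W
after cmd 5 (t=75): FL=S FR=W RL=W RR=W
after cmd 6 (t=91): FL=W FR=W RL=S RR=W
after cmd 7 (t=94): FL=S FR=W RL=S RR=W
after cmd 8 (t=95): FL=S FR=W RL=W RR=W

start t=14: FL=S FR=W RL=S RR=W
cmd 1: advance +11 → t=25, phase=(11,5,17,3) → FL=W FR=S RL=W RR=S
cmd 2: advance +11 → t=36, phase=(2,16,8,14) → FL=S FR=W RL=W RR=W
cmd 3: advance +19 → t=55, phase=(1,15,7,13) → FL=S FR=W RL=W RR=W
cmd 4: advance +15 → t=70, phase=(16,10,2,8) → FL=W FR=W RL=S RR=W
cmd 5: advance +5 → t=75, phase=(1,15,7,13) → FL=S FR=W RL=W RR=W
cmd 6: advance +16 → t=91, phase=(17,11,3,9) → FL=W FR=W RL=S RR=W
cmd 7: advance +3 → t=94, phase=(0,14,6,12) → FL=S FR=W RL=S RR=W
cmd 8: advance +1 → t=95, phase=(1,15,7,13) → FL=S FR=W RL=W RR=W


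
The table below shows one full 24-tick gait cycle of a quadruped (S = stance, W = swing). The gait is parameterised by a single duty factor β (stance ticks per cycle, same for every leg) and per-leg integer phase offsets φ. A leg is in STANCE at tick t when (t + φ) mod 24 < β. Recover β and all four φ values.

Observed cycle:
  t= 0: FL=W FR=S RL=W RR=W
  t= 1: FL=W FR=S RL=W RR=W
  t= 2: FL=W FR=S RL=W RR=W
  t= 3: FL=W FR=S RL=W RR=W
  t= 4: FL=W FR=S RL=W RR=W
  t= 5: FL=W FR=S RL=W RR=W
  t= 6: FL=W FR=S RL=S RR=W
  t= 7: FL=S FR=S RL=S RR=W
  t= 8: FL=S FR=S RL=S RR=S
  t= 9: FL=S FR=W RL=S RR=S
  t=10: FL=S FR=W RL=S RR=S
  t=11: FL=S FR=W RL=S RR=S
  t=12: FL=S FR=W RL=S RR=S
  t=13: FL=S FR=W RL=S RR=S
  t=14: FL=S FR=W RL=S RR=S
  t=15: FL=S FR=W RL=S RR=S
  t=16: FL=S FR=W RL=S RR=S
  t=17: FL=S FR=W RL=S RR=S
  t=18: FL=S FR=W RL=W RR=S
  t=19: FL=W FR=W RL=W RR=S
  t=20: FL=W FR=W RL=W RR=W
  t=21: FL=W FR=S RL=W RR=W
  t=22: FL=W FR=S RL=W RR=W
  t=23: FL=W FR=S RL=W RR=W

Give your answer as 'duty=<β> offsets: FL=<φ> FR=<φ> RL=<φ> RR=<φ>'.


duty=12 offsets: FL=17 FR=3 RL=18 RR=16

duty β = stance ticks per leg = 12
FL: stance ticks = 12; W→S at t=7 → φ=17
FR: stance ticks = 12; W→S at t=21 → φ=3
RL: stance ticks = 12; W→S at t=6 → φ=18
RR: stance ticks = 12; W→S at t=8 → φ=16


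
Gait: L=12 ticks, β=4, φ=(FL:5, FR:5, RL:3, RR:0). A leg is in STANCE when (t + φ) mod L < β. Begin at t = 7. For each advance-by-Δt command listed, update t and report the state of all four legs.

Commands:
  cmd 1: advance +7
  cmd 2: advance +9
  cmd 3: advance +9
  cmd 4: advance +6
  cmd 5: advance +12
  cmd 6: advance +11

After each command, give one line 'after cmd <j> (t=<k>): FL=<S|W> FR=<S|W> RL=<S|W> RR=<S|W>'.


after cmd 1 (t=14): FL=W FR=W RL=W RR=S
after cmd 2 (t=23): FL=W FR=W RL=S RR=W
after cmd 3 (t=32): FL=S FR=S RL=W RR=W
after cmd 4 (t=38): FL=W FR=W RL=W RR=S
after cmd 5 (t=50): FL=W FR=W RL=W RR=S
after cmd 6 (t=61): FL=W FR=W RL=W RR=S

start t=7: FL=S FR=S RL=W RR=W
cmd 1: advance +7 → t=14, phase=(7,7,5,2) → FL=W FR=W RL=W RR=S
cmd 2: advance +9 → t=23, phase=(4,4,2,11) → FL=W FR=W RL=S RR=W
cmd 3: advance +9 → t=32, phase=(1,1,11,8) → FL=S FR=S RL=W RR=W
cmd 4: advance +6 → t=38, phase=(7,7,5,2) → FL=W FR=W RL=W RR=S
cmd 5: advance +12 → t=50, phase=(7,7,5,2) → FL=W FR=W RL=W RR=S
cmd 6: advance +11 → t=61, phase=(6,6,4,1) → FL=W FR=W RL=W RR=S


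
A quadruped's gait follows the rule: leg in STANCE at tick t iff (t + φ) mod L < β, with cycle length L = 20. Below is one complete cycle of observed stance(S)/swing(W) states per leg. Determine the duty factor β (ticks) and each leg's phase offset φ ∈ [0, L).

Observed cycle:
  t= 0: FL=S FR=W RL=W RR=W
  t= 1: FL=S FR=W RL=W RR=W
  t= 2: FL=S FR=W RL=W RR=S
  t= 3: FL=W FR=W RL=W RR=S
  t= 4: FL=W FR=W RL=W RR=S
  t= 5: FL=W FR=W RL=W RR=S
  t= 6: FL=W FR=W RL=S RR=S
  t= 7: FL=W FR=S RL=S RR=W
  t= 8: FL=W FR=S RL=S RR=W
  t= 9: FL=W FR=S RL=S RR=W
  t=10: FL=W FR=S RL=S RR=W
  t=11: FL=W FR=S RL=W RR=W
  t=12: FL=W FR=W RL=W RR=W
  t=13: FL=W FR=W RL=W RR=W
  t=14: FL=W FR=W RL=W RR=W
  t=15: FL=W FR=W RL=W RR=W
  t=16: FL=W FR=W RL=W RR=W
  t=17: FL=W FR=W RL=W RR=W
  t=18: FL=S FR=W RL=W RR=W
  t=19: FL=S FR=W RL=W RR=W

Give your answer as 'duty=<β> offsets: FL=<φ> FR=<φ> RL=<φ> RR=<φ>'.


duty=5 offsets: FL=2 FR=13 RL=14 RR=18

duty β = stance ticks per leg = 5
FL: stance ticks = 5; W→S at t=18 → φ=2
FR: stance ticks = 5; W→S at t=7 → φ=13
RL: stance ticks = 5; W→S at t=6 → φ=14
RR: stance ticks = 5; W→S at t=2 → φ=18


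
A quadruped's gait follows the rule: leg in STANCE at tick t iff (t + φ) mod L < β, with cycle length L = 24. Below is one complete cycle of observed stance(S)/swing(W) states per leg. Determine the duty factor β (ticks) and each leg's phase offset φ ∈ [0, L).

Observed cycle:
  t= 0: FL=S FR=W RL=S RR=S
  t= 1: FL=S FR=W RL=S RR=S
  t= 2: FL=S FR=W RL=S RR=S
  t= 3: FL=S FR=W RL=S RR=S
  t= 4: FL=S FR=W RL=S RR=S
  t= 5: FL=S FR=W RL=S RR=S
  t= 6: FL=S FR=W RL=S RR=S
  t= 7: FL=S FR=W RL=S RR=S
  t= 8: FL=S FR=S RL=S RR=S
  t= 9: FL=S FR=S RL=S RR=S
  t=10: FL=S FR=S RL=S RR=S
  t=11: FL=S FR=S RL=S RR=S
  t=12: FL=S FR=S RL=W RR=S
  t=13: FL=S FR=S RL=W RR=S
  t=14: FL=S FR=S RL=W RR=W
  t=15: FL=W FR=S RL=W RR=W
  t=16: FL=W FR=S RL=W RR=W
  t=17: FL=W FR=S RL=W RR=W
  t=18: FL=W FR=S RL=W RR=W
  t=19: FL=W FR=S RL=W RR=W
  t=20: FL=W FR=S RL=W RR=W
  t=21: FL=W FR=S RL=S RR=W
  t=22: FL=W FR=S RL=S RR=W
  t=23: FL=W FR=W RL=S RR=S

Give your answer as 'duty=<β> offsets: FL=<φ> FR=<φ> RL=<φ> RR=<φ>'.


duty β = stance ticks per leg = 15
FL: stance ticks = 15; W→S at t=0 → φ=0
FR: stance ticks = 15; W→S at t=8 → φ=16
RL: stance ticks = 15; W→S at t=21 → φ=3
RR: stance ticks = 15; W→S at t=23 → φ=1

duty=15 offsets: FL=0 FR=16 RL=3 RR=1


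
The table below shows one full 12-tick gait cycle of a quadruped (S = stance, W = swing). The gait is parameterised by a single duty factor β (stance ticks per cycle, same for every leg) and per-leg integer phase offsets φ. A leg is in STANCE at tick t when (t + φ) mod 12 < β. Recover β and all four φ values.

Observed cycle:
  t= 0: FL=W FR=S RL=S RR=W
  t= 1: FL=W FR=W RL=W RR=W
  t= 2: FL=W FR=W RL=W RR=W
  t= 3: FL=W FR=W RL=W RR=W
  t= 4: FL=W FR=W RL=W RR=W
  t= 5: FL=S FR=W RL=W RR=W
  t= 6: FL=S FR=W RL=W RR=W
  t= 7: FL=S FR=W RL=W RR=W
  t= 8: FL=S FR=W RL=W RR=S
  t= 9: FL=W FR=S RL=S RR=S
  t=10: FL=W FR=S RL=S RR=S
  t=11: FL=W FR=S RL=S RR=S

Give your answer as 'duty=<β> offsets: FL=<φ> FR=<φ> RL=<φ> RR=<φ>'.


duty β = stance ticks per leg = 4
FL: stance ticks = 4; W→S at t=5 → φ=7
FR: stance ticks = 4; W→S at t=9 → φ=3
RL: stance ticks = 4; W→S at t=9 → φ=3
RR: stance ticks = 4; W→S at t=8 → φ=4

duty=4 offsets: FL=7 FR=3 RL=3 RR=4


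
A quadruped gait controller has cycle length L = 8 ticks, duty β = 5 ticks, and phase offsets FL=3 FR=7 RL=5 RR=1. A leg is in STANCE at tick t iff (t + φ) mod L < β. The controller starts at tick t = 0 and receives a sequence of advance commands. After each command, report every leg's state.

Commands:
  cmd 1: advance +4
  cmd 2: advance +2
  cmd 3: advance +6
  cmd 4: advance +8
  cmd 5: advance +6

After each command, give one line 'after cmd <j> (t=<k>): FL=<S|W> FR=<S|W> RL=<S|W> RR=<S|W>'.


start t=0: FL=S FR=W RL=W RR=S
cmd 1: advance +4 → t=4, phase=(7,3,1,5) → FL=W FR=S RL=S RR=W
cmd 2: advance +2 → t=6, phase=(1,5,3,7) → FL=S FR=W RL=S RR=W
cmd 3: advance +6 → t=12, phase=(7,3,1,5) → FL=W FR=S RL=S RR=W
cmd 4: advance +8 → t=20, phase=(7,3,1,5) → FL=W FR=S RL=S RR=W
cmd 5: advance +6 → t=26, phase=(5,1,7,3) → FL=W FR=S RL=W RR=S

after cmd 1 (t=4): FL=W FR=S RL=S RR=W
after cmd 2 (t=6): FL=S FR=W RL=S RR=W
after cmd 3 (t=12): FL=W FR=S RL=S RR=W
after cmd 4 (t=20): FL=W FR=S RL=S RR=W
after cmd 5 (t=26): FL=W FR=S RL=W RR=S


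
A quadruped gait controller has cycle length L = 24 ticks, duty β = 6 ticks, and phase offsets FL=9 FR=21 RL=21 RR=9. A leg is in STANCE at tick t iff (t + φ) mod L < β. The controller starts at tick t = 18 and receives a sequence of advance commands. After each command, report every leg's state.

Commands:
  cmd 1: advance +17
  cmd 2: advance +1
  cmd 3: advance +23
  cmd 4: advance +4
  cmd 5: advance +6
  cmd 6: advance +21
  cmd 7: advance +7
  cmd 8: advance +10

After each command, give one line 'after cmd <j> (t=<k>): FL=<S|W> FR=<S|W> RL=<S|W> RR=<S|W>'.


start t=18: FL=S FR=W RL=W RR=S
cmd 1: advance +17 → t=35, phase=(20,8,8,20) → FL=W FR=W RL=W RR=W
cmd 2: advance +1 → t=36, phase=(21,9,9,21) → FL=W FR=W RL=W RR=W
cmd 3: advance +23 → t=59, phase=(20,8,8,20) → FL=W FR=W RL=W RR=W
cmd 4: advance +4 → t=63, phase=(0,12,12,0) → FL=S FR=W RL=W RR=S
cmd 5: advance +6 → t=69, phase=(6,18,18,6) → FL=W FR=W RL=W RR=W
cmd 6: advance +21 → t=90, phase=(3,15,15,3) → FL=S FR=W RL=W RR=S
cmd 7: advance +7 → t=97, phase=(10,22,22,10) → FL=W FR=W RL=W RR=W
cmd 8: advance +10 → t=107, phase=(20,8,8,20) → FL=W FR=W RL=W RR=W

after cmd 1 (t=35): FL=W FR=W RL=W RR=W
after cmd 2 (t=36): FL=W FR=W RL=W RR=W
after cmd 3 (t=59): FL=W FR=W RL=W RR=W
after cmd 4 (t=63): FL=S FR=W RL=W RR=S
after cmd 5 (t=69): FL=W FR=W RL=W RR=W
after cmd 6 (t=90): FL=S FR=W RL=W RR=S
after cmd 7 (t=97): FL=W FR=W RL=W RR=W
after cmd 8 (t=107): FL=W FR=W RL=W RR=W


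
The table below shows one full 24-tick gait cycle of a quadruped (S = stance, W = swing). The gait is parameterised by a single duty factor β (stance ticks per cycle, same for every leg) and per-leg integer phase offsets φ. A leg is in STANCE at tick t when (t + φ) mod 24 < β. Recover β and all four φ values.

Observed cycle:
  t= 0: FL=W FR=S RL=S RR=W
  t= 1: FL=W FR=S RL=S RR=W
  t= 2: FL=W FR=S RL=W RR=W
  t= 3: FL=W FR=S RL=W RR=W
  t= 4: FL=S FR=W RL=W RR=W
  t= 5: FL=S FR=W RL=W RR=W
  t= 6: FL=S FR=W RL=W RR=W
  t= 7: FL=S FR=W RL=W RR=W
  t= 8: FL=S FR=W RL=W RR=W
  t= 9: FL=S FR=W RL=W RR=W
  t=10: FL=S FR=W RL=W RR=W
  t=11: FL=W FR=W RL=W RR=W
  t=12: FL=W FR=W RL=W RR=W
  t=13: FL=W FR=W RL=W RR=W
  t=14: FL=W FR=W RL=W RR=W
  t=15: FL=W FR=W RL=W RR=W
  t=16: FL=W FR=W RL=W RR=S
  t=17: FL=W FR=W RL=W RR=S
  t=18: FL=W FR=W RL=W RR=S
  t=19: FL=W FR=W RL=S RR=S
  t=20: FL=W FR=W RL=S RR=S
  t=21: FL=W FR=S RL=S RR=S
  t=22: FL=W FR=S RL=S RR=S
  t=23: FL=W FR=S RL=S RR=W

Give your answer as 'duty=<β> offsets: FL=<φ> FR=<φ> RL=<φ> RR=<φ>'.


duty β = stance ticks per leg = 7
FL: stance ticks = 7; W→S at t=4 → φ=20
FR: stance ticks = 7; W→S at t=21 → φ=3
RL: stance ticks = 7; W→S at t=19 → φ=5
RR: stance ticks = 7; W→S at t=16 → φ=8

duty=7 offsets: FL=20 FR=3 RL=5 RR=8


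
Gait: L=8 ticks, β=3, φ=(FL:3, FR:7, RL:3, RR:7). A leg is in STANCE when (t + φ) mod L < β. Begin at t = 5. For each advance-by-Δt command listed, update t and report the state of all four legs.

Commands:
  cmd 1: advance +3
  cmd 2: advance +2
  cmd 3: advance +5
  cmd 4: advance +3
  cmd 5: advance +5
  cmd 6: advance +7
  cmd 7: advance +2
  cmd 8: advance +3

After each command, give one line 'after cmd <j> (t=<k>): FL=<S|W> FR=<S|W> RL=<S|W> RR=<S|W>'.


start t=5: FL=S FR=W RL=S RR=W
cmd 1: advance +3 → t=8, phase=(3,7,3,7) → FL=W FR=W RL=W RR=W
cmd 2: advance +2 → t=10, phase=(5,1,5,1) → FL=W FR=S RL=W RR=S
cmd 3: advance +5 → t=15, phase=(2,6,2,6) → FL=S FR=W RL=S RR=W
cmd 4: advance +3 → t=18, phase=(5,1,5,1) → FL=W FR=S RL=W RR=S
cmd 5: advance +5 → t=23, phase=(2,6,2,6) → FL=S FR=W RL=S RR=W
cmd 6: advance +7 → t=30, phase=(1,5,1,5) → FL=S FR=W RL=S RR=W
cmd 7: advance +2 → t=32, phase=(3,7,3,7) → FL=W FR=W RL=W RR=W
cmd 8: advance +3 → t=35, phase=(6,2,6,2) → FL=W FR=S RL=W RR=S

after cmd 1 (t=8): FL=W FR=W RL=W RR=W
after cmd 2 (t=10): FL=W FR=S RL=W RR=S
after cmd 3 (t=15): FL=S FR=W RL=S RR=W
after cmd 4 (t=18): FL=W FR=S RL=W RR=S
after cmd 5 (t=23): FL=S FR=W RL=S RR=W
after cmd 6 (t=30): FL=S FR=W RL=S RR=W
after cmd 7 (t=32): FL=W FR=W RL=W RR=W
after cmd 8 (t=35): FL=W FR=S RL=W RR=S


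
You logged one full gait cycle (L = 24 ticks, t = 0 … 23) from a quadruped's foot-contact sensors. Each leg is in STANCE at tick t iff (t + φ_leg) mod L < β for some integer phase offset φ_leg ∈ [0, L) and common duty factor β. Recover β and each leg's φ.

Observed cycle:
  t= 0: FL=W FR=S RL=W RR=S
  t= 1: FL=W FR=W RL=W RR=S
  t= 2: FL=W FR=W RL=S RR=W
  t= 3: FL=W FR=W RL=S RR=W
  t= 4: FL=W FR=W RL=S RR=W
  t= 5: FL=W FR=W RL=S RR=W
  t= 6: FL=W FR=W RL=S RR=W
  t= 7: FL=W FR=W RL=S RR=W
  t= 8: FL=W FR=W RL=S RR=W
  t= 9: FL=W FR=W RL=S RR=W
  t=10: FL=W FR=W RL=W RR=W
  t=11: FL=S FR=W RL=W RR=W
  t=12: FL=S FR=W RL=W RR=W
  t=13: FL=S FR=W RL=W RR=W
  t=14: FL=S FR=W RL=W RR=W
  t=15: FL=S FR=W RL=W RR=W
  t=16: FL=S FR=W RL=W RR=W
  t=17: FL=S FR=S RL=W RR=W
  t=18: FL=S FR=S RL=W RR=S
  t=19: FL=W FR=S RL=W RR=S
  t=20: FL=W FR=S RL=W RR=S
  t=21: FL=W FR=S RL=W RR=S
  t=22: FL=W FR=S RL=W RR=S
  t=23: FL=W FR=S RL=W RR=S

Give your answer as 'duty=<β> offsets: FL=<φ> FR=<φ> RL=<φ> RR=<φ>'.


duty=8 offsets: FL=13 FR=7 RL=22 RR=6

duty β = stance ticks per leg = 8
FL: stance ticks = 8; W→S at t=11 → φ=13
FR: stance ticks = 8; W→S at t=17 → φ=7
RL: stance ticks = 8; W→S at t=2 → φ=22
RR: stance ticks = 8; W→S at t=18 → φ=6


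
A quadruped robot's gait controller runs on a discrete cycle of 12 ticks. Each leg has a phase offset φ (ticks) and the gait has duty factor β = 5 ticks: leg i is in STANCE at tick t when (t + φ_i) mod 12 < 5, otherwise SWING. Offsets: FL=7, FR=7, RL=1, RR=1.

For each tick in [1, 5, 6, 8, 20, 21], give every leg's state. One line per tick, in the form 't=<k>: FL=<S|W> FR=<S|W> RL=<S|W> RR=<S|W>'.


t=1: phase=(8,8,2,2) vs β=5 → FL=W FR=W RL=S RR=S
t=5: phase=(0,0,6,6) vs β=5 → FL=S FR=S RL=W RR=W
t=6: phase=(1,1,7,7) vs β=5 → FL=S FR=S RL=W RR=W
t=8: phase=(3,3,9,9) vs β=5 → FL=S FR=S RL=W RR=W
t=20: phase=(3,3,9,9) vs β=5 → FL=S FR=S RL=W RR=W
t=21: phase=(4,4,10,10) vs β=5 → FL=S FR=S RL=W RR=W

t=1: FL=W FR=W RL=S RR=S
t=5: FL=S FR=S RL=W RR=W
t=6: FL=S FR=S RL=W RR=W
t=8: FL=S FR=S RL=W RR=W
t=20: FL=S FR=S RL=W RR=W
t=21: FL=S FR=S RL=W RR=W


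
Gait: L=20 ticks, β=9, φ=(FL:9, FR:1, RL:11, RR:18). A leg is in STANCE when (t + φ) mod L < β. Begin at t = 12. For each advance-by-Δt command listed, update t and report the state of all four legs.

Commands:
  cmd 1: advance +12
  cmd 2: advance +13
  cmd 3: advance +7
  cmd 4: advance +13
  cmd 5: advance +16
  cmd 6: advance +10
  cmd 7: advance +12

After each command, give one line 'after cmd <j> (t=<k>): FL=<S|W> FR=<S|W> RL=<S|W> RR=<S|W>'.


after cmd 1 (t=24): FL=W FR=S RL=W RR=S
after cmd 2 (t=37): FL=S FR=W RL=S RR=W
after cmd 3 (t=44): FL=W FR=S RL=W RR=S
after cmd 4 (t=57): FL=S FR=W RL=S RR=W
after cmd 5 (t=73): FL=S FR=W RL=S RR=W
after cmd 6 (t=83): FL=W FR=S RL=W RR=S
after cmd 7 (t=95): FL=S FR=W RL=S RR=W

start t=12: FL=S FR=W RL=S RR=W
cmd 1: advance +12 → t=24, phase=(13,5,15,2) → FL=W FR=S RL=W RR=S
cmd 2: advance +13 → t=37, phase=(6,18,8,15) → FL=S FR=W RL=S RR=W
cmd 3: advance +7 → t=44, phase=(13,5,15,2) → FL=W FR=S RL=W RR=S
cmd 4: advance +13 → t=57, phase=(6,18,8,15) → FL=S FR=W RL=S RR=W
cmd 5: advance +16 → t=73, phase=(2,14,4,11) → FL=S FR=W RL=S RR=W
cmd 6: advance +10 → t=83, phase=(12,4,14,1) → FL=W FR=S RL=W RR=S
cmd 7: advance +12 → t=95, phase=(4,16,6,13) → FL=S FR=W RL=S RR=W


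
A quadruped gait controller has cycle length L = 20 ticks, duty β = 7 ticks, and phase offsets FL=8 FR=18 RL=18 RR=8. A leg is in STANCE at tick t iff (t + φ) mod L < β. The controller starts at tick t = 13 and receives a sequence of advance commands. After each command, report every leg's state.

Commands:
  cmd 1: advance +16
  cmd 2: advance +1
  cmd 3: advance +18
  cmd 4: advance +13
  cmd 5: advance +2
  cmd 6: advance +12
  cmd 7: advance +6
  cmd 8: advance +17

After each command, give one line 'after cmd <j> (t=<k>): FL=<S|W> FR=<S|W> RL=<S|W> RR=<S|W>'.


start t=13: FL=S FR=W RL=W RR=S
cmd 1: advance +16 → t=29, phase=(17,7,7,17) → FL=W FR=W RL=W RR=W
cmd 2: advance +1 → t=30, phase=(18,8,8,18) → FL=W FR=W RL=W RR=W
cmd 3: advance +18 → t=48, phase=(16,6,6,16) → FL=W FR=S RL=S RR=W
cmd 4: advance +13 → t=61, phase=(9,19,19,9) → FL=W FR=W RL=W RR=W
cmd 5: advance +2 → t=63, phase=(11,1,1,11) → FL=W FR=S RL=S RR=W
cmd 6: advance +12 → t=75, phase=(3,13,13,3) → FL=S FR=W RL=W RR=S
cmd 7: advance +6 → t=81, phase=(9,19,19,9) → FL=W FR=W RL=W RR=W
cmd 8: advance +17 → t=98, phase=(6,16,16,6) → FL=S FR=W RL=W RR=S

after cmd 1 (t=29): FL=W FR=W RL=W RR=W
after cmd 2 (t=30): FL=W FR=W RL=W RR=W
after cmd 3 (t=48): FL=W FR=S RL=S RR=W
after cmd 4 (t=61): FL=W FR=W RL=W RR=W
after cmd 5 (t=63): FL=W FR=S RL=S RR=W
after cmd 6 (t=75): FL=S FR=W RL=W RR=S
after cmd 7 (t=81): FL=W FR=W RL=W RR=W
after cmd 8 (t=98): FL=S FR=W RL=W RR=S


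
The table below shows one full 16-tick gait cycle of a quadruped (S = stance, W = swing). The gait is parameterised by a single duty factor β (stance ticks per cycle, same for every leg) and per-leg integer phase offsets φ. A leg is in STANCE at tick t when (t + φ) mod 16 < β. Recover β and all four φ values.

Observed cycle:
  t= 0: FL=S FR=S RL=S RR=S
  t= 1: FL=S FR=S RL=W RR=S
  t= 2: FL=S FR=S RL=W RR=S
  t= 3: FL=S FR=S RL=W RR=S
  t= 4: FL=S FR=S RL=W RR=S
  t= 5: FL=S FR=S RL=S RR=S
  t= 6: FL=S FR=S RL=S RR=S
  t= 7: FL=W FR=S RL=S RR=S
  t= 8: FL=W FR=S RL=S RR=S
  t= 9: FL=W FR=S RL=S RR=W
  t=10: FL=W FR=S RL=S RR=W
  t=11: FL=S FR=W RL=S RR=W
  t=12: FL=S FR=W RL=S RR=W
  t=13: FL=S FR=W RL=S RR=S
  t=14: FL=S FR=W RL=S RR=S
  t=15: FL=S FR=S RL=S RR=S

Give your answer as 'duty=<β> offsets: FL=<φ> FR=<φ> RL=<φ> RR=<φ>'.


duty β = stance ticks per leg = 12
FL: stance ticks = 12; W→S at t=11 → φ=5
FR: stance ticks = 12; W→S at t=15 → φ=1
RL: stance ticks = 12; W→S at t=5 → φ=11
RR: stance ticks = 12; W→S at t=13 → φ=3

duty=12 offsets: FL=5 FR=1 RL=11 RR=3


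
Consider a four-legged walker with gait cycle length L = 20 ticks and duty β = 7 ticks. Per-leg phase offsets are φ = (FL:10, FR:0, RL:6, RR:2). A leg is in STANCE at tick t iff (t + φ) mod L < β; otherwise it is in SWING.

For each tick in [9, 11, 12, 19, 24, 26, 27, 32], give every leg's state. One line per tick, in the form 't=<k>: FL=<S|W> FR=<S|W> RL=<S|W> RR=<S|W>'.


t=9: FL=W FR=W RL=W RR=W
t=11: FL=S FR=W RL=W RR=W
t=12: FL=S FR=W RL=W RR=W
t=19: FL=W FR=W RL=S RR=S
t=24: FL=W FR=S RL=W RR=S
t=26: FL=W FR=S RL=W RR=W
t=27: FL=W FR=W RL=W RR=W
t=32: FL=S FR=W RL=W RR=W

t=9: phase=(19,9,15,11) vs β=7 → FL=W FR=W RL=W RR=W
t=11: phase=(1,11,17,13) vs β=7 → FL=S FR=W RL=W RR=W
t=12: phase=(2,12,18,14) vs β=7 → FL=S FR=W RL=W RR=W
t=19: phase=(9,19,5,1) vs β=7 → FL=W FR=W RL=S RR=S
t=24: phase=(14,4,10,6) vs β=7 → FL=W FR=S RL=W RR=S
t=26: phase=(16,6,12,8) vs β=7 → FL=W FR=S RL=W RR=W
t=27: phase=(17,7,13,9) vs β=7 → FL=W FR=W RL=W RR=W
t=32: phase=(2,12,18,14) vs β=7 → FL=S FR=W RL=W RR=W


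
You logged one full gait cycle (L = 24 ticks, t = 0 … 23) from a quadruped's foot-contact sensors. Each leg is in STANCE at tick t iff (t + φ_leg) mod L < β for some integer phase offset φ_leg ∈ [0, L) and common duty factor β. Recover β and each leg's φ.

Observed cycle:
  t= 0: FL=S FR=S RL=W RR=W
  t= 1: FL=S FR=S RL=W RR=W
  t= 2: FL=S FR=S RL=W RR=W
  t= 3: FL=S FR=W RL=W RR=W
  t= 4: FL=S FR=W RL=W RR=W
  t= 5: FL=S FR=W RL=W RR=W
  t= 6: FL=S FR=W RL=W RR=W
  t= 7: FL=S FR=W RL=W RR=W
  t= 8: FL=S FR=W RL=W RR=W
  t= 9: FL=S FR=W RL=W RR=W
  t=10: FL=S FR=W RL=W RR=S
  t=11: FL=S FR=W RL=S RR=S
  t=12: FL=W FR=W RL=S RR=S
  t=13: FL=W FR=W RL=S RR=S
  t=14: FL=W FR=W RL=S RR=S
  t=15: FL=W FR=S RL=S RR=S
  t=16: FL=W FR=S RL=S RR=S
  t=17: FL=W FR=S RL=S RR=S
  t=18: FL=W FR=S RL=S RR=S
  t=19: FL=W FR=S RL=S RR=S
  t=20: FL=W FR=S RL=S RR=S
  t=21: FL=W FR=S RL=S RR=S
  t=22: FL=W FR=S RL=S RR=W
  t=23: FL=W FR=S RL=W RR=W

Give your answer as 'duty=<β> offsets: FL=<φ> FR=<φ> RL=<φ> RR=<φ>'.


duty=12 offsets: FL=0 FR=9 RL=13 RR=14

duty β = stance ticks per leg = 12
FL: stance ticks = 12; W→S at t=0 → φ=0
FR: stance ticks = 12; W→S at t=15 → φ=9
RL: stance ticks = 12; W→S at t=11 → φ=13
RR: stance ticks = 12; W→S at t=10 → φ=14


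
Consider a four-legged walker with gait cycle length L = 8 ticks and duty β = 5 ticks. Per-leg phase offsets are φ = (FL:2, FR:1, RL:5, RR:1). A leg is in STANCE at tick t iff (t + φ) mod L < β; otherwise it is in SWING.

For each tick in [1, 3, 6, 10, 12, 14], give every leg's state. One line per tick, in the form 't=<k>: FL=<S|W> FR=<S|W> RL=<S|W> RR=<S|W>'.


t=1: phase=(3,2,6,2) vs β=5 → FL=S FR=S RL=W RR=S
t=3: phase=(5,4,0,4) vs β=5 → FL=W FR=S RL=S RR=S
t=6: phase=(0,7,3,7) vs β=5 → FL=S FR=W RL=S RR=W
t=10: phase=(4,3,7,3) vs β=5 → FL=S FR=S RL=W RR=S
t=12: phase=(6,5,1,5) vs β=5 → FL=W FR=W RL=S RR=W
t=14: phase=(0,7,3,7) vs β=5 → FL=S FR=W RL=S RR=W

t=1: FL=S FR=S RL=W RR=S
t=3: FL=W FR=S RL=S RR=S
t=6: FL=S FR=W RL=S RR=W
t=10: FL=S FR=S RL=W RR=S
t=12: FL=W FR=W RL=S RR=W
t=14: FL=S FR=W RL=S RR=W


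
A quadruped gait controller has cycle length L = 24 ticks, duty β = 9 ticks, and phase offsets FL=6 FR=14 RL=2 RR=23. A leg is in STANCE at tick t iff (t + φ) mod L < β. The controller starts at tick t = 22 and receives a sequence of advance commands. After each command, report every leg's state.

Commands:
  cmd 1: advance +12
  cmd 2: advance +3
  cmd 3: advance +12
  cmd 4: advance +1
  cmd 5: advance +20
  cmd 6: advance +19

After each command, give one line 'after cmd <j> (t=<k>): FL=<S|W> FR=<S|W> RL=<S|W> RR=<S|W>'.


after cmd 1 (t=34): FL=W FR=S RL=W RR=W
after cmd 2 (t=37): FL=W FR=S RL=W RR=W
after cmd 3 (t=49): FL=S FR=W RL=S RR=S
after cmd 4 (t=50): FL=S FR=W RL=S RR=S
after cmd 5 (t=70): FL=S FR=W RL=S RR=W
after cmd 6 (t=89): FL=W FR=S RL=W RR=W

start t=22: FL=S FR=W RL=S RR=W
cmd 1: advance +12 → t=34, phase=(16,0,12,9) → FL=W FR=S RL=W RR=W
cmd 2: advance +3 → t=37, phase=(19,3,15,12) → FL=W FR=S RL=W RR=W
cmd 3: advance +12 → t=49, phase=(7,15,3,0) → FL=S FR=W RL=S RR=S
cmd 4: advance +1 → t=50, phase=(8,16,4,1) → FL=S FR=W RL=S RR=S
cmd 5: advance +20 → t=70, phase=(4,12,0,21) → FL=S FR=W RL=S RR=W
cmd 6: advance +19 → t=89, phase=(23,7,19,16) → FL=W FR=S RL=W RR=W
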